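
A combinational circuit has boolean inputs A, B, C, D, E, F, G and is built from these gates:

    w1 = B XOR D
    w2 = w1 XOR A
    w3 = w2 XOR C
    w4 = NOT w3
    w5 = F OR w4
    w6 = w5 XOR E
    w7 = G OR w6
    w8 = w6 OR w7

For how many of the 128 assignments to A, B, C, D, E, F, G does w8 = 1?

w8 = w6 OR w7 must be 1, so at least one of w6, w7 is 1.
Enumerating the 128 input combinations, 96 give w8 = 1 and 32 give w8 = 0.

96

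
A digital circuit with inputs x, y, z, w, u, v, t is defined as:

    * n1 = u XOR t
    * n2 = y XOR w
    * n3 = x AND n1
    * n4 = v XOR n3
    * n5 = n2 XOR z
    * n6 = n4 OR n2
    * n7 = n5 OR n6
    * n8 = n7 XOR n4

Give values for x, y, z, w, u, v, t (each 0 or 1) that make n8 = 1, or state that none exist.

n8 = n7 XOR n4 must be 1, so n7 and n4 differ.
Check with x=1 y=1 z=1 w=1 u=0 v=0 t=0:
n1 = u XOR t = 0 XOR 0 = 0
n2 = y XOR w = 1 XOR 1 = 0
n3 = x AND n1 = 1 AND 0 = 0
n4 = v XOR n3 = 0 XOR 0 = 0
n5 = n2 XOR z = 0 XOR 1 = 1
n6 = n4 OR n2 = 0 OR 0 = 0
n7 = n5 OR n6 = 1 OR 0 = 1
n8 = n7 XOR n4 = 1 XOR 0 = 1
So n8 = 1 as required.

x=1 y=1 z=1 w=1 u=0 v=0 t=0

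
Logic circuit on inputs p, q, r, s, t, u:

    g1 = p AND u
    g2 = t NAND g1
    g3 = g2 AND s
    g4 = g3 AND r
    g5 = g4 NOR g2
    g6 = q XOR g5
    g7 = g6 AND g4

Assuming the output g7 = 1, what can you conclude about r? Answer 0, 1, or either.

g7 = g6 AND g4 must be 1, so both g6 = 1 and g4 = 1.
g6 = q XOR g5 must be 1, so q and g5 differ.
g4 = g3 AND r must be 1, so both g3 = 1 and r = 1.
Every assignment with g7 = 1 has r = 1; there are 7 such assignment(s).

1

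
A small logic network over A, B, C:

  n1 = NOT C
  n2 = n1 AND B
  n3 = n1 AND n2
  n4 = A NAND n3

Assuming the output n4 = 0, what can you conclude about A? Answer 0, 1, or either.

n4 = A NAND n3 must be 0, so both A = 1 and n3 = 1.
n3 = n1 AND n2 must be 1, so both n1 = 1 and n2 = 1.
n1 = NOT C must be 1, so C = 0.
Every assignment with n4 = 0 has A = 1; there are 1 such assignment(s).
  A=1, B=1, C=0

1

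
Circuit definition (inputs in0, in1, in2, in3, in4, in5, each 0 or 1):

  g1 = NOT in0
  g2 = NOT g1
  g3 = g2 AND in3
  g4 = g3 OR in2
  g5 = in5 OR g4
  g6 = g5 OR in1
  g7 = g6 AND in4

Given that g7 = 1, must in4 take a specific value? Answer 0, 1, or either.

g7 = g6 AND in4 must be 1, so both g6 = 1 and in4 = 1.
Every assignment with g7 = 1 has in4 = 1; there are 29 such assignment(s).

1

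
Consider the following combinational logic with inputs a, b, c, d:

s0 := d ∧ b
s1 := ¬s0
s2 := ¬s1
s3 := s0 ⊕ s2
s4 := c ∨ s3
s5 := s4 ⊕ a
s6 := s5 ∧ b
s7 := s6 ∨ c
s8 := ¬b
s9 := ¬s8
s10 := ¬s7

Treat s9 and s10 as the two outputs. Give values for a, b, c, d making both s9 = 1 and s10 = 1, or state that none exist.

Check with a=0, b=1, c=0, d=0:
s0 = d ∧ b = 0 ∧ 1 = 0
s1 = ¬s0 = ¬0 = 1
s2 = ¬s1 = ¬1 = 0
s3 = s0 ⊕ s2 = 0 ⊕ 0 = 0
s4 = c ∨ s3 = 0 ∨ 0 = 0
s5 = s4 ⊕ a = 0 ⊕ 0 = 0
s6 = s5 ∧ b = 0 ∧ 1 = 0
s7 = s6 ∨ c = 0 ∨ 0 = 0
s8 = ¬b = ¬1 = 0
s9 = ¬s8 = ¬0 = 1
s10 = ¬s7 = ¬0 = 1
So s9 = 1 and s10 = 1.

a=0, b=1, c=0, d=0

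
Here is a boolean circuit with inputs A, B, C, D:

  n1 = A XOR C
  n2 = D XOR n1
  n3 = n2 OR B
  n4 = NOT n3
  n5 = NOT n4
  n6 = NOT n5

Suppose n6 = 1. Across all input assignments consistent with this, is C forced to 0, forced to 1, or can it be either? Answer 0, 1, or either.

either

Both values of C occur among assignments with n6 = 1:
  C=0: A=0, B=0, C=0, D=0
  C=1: A=0, B=0, C=1, D=1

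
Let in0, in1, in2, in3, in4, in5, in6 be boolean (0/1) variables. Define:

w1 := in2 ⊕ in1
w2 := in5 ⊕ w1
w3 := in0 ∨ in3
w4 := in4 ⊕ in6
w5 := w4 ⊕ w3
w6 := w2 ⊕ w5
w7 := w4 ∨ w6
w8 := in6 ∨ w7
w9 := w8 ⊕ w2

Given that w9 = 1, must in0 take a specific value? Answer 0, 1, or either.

Both values of in0 occur among assignments with w9 = 1:
  in0=0: in0=0, in1=0, in2=0, in3=0, in4=0, in5=0, in6=1
  in0=1: in0=1, in1=0, in2=0, in3=0, in4=0, in5=0, in6=0

either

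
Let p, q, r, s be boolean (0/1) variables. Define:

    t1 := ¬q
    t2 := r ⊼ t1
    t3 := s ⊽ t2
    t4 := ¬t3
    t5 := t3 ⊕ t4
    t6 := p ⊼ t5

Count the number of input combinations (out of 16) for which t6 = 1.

t6 = p ⊼ t5 must be 1, so at least one of p, t5 is 0.
Enumerating the 16 input combinations, 8 give t6 = 1 and 8 give t6 = 0.

8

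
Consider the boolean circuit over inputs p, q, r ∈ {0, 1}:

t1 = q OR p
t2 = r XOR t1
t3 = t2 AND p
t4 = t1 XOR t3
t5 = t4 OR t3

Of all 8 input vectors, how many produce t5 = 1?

6

t5 = t4 OR t3 must be 1, so at least one of t4, t3 is 1.
Satisfying assignments:
  p=0, q=1, r=0
  p=0, q=1, r=1
  p=1, q=0, r=0
  p=1, q=0, r=1
  p=1, q=1, r=0
  p=1, q=1, r=1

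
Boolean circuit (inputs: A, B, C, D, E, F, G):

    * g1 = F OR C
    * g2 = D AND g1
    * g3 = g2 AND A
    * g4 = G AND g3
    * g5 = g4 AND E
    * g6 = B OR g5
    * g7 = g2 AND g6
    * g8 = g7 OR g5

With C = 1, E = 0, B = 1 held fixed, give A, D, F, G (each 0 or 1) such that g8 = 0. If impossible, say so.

A=1, D=0, F=0, G=1

Check with C = 1, E = 0, B = 1 and A=1, D=0, F=0, G=1:
g1 = F OR C = 0 OR 1 = 1
g2 = D AND g1 = 0 AND 1 = 0
g3 = g2 AND A = 0 AND 1 = 0
g4 = G AND g3 = 1 AND 0 = 0
g5 = g4 AND E = 0 AND 0 = 0
g6 = B OR g5 = 1 OR 0 = 1
g7 = g2 AND g6 = 0 AND 1 = 0
g8 = g7 OR g5 = 0 OR 0 = 0
So g8 = 0.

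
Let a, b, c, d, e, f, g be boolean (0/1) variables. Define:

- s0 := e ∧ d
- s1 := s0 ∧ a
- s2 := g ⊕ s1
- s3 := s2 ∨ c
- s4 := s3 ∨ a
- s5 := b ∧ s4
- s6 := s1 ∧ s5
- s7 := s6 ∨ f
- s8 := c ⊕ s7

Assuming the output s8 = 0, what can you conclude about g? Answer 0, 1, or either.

either

Both values of g occur among assignments with s8 = 0:
  g=0: a=0, b=0, c=0, d=0, e=0, f=0, g=0
  g=1: a=0, b=0, c=0, d=0, e=0, f=0, g=1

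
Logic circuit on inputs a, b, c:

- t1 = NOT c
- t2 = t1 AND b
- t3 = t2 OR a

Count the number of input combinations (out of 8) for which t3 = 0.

3

t3 = t2 OR a must be 0, so both t2 = 0 and a = 0.
Satisfying assignments:
  a=0, b=0, c=0
  a=0, b=0, c=1
  a=0, b=1, c=1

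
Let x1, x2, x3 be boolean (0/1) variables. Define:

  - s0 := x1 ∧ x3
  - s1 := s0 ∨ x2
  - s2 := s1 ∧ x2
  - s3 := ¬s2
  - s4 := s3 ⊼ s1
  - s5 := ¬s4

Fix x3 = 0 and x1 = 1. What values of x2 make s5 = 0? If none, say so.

x2=1

Check with x3 = 0 and x1 = 1 and x2=1:
s0 = x1 ∧ x3 = 1 ∧ 0 = 0
s1 = s0 ∨ x2 = 0 ∨ 1 = 1
s2 = s1 ∧ x2 = 1 ∧ 1 = 1
s3 = ¬s2 = ¬1 = 0
s4 = s3 ⊼ s1 = 0 ⊼ 1 = 1
s5 = ¬s4 = ¬1 = 0
So s5 = 0.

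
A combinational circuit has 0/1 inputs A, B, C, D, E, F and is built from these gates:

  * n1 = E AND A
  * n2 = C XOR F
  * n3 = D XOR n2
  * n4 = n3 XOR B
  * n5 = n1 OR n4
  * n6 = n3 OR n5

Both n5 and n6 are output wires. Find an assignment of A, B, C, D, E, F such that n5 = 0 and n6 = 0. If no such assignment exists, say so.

Check with A=1 B=0 C=0 D=1 E=0 F=1:
n1 = E AND A = 0 AND 1 = 0
n2 = C XOR F = 0 XOR 1 = 1
n3 = D XOR n2 = 1 XOR 1 = 0
n4 = n3 XOR B = 0 XOR 0 = 0
n5 = n1 OR n4 = 0 OR 0 = 0
n6 = n3 OR n5 = 0 OR 0 = 0
So n5 = 0 and n6 = 0.

A=1 B=0 C=0 D=1 E=0 F=1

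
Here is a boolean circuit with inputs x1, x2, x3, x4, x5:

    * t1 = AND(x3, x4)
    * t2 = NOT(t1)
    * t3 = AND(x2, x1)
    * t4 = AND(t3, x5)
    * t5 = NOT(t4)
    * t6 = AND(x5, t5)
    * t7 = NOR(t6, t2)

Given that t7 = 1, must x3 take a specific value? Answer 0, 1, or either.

t7 = NOR(t6, t2) must be 1, so both t6 = 0 and t2 = 0.
t6 = AND(x5, t5) must be 0, so at least one of x5, t5 is 0.
Every assignment with t7 = 1 has x3 = 1; there are 5 such assignment(s).

1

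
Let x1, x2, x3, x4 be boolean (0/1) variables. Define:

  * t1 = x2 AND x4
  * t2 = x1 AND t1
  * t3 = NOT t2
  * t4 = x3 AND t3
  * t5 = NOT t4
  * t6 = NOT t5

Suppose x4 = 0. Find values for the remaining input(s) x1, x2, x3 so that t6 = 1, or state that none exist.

t6 = NOT t5 must be 1, so t5 = 0.
t5 = NOT t4 must be 0, so t4 = 1.
Check with x4 = 0 and x1=0, x2=0, x3=1:
t1 = x2 AND x4 = 0 AND 0 = 0
t2 = x1 AND t1 = 0 AND 0 = 0
t3 = NOT t2 = NOT 0 = 1
t4 = x3 AND t3 = 1 AND 1 = 1
t5 = NOT t4 = NOT 1 = 0
t6 = NOT t5 = NOT 0 = 1
So t6 = 1.

x1=0 x2=0 x3=1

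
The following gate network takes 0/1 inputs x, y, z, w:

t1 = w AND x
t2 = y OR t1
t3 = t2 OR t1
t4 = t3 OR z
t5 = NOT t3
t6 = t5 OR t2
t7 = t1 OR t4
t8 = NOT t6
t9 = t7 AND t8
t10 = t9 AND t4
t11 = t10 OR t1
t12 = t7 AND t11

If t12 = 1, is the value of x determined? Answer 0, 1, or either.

t12 = t7 AND t11 must be 1, so both t7 = 1 and t11 = 1.
t7 = t1 OR t4 must be 1, so at least one of t1, t4 is 1.
Every assignment with t12 = 1 has x = 1; there are 4 such assignment(s).
  x=1, y=0, z=0, w=1
  x=1, y=0, z=1, w=1
  x=1, y=1, z=0, w=1
  x=1, y=1, z=1, w=1

1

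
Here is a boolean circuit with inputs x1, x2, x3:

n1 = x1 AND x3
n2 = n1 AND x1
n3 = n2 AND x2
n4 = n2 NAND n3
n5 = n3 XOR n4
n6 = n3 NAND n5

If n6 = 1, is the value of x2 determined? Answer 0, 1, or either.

Both values of x2 occur among assignments with n6 = 1:
  x2=0: x1=0, x2=0, x3=0
  x2=1: x1=0, x2=1, x3=0

either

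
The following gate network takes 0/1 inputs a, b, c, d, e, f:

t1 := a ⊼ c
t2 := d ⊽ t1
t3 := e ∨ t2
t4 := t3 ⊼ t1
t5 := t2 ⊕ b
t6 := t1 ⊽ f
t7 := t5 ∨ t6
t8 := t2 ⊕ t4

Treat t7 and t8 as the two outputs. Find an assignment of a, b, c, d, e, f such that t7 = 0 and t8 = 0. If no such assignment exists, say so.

a=0, b=0, c=1, d=0, e=1, f=0

Check with a=0, b=0, c=1, d=0, e=1, f=0:
t1 = a ⊼ c = 0 ⊼ 1 = 1
t2 = d ⊽ t1 = 0 ⊽ 1 = 0
t3 = e ∨ t2 = 1 ∨ 0 = 1
t4 = t3 ⊼ t1 = 1 ⊼ 1 = 0
t5 = t2 ⊕ b = 0 ⊕ 0 = 0
t6 = t1 ⊽ f = 1 ⊽ 0 = 0
t7 = t5 ∨ t6 = 0 ∨ 0 = 0
t8 = t2 ⊕ t4 = 0 ⊕ 0 = 0
So t7 = 0 and t8 = 0.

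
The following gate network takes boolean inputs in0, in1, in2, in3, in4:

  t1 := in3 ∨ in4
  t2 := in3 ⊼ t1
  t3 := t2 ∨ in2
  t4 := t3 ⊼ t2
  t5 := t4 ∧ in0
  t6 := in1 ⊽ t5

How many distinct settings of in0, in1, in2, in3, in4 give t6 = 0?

20

t6 = in1 ⊽ t5 must be 0, so at least one of in1, t5 is 1.
Enumerating the 32 input combinations, 20 give t6 = 0 and 12 give t6 = 1.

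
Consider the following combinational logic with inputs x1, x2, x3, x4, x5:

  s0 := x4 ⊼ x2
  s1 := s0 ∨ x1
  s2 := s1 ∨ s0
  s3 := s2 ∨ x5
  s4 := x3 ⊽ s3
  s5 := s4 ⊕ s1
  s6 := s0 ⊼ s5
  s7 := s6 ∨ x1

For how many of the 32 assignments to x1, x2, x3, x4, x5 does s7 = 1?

s7 = s6 ∨ x1 must be 1, so at least one of s6, x1 is 1.
Enumerating the 32 input combinations, 20 give s7 = 1 and 12 give s7 = 0.

20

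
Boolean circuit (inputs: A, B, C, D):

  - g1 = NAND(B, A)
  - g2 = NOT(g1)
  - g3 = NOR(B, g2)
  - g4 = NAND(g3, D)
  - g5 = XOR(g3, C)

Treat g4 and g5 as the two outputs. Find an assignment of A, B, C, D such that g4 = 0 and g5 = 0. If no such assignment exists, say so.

Check with A=0, B=0, C=1, D=1:
g1 = NAND(B, A) = NAND(0, 0) = 1
g2 = NOT(g1) = NOT 1 = 0
g3 = NOR(B, g2) = NOR(0, 0) = 1
g4 = NAND(g3, D) = NAND(1, 1) = 0
g5 = XOR(g3, C) = XOR(1, 1) = 0
So g4 = 0 and g5 = 0.

A=0, B=0, C=1, D=1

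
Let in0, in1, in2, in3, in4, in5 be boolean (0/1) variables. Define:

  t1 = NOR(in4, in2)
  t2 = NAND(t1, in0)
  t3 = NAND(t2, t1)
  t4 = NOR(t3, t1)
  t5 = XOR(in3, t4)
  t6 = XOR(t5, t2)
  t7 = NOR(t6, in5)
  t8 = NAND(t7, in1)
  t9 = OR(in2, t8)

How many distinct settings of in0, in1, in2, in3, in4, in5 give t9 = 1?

60

t9 = OR(in2, t8) must be 1, so at least one of in2, t8 is 1.
Enumerating the 64 input combinations, 60 give t9 = 1 and 4 give t9 = 0.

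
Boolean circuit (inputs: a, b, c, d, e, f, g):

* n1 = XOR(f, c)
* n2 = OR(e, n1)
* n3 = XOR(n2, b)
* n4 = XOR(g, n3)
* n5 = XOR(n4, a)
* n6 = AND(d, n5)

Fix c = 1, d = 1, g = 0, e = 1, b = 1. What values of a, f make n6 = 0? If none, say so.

a=0, f=0

n6 = AND(d, n5) must be 0, so at least one of d, n5 is 0.
Check with c = 1, d = 1, g = 0, e = 1, b = 1 and a=0, f=0:
n1 = XOR(f, c) = XOR(0, 1) = 1
n2 = OR(e, n1) = OR(1, 1) = 1
n3 = XOR(n2, b) = XOR(1, 1) = 0
n4 = XOR(g, n3) = XOR(0, 0) = 0
n5 = XOR(n4, a) = XOR(0, 0) = 0
n6 = AND(d, n5) = AND(1, 0) = 0
So n6 = 0.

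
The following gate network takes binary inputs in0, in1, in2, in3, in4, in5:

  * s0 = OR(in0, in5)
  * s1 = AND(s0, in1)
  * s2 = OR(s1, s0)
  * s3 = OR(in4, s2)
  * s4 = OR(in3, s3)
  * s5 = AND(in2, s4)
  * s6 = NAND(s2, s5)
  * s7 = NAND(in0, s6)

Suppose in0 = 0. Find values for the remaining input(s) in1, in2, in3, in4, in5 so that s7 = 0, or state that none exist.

no solution exists

With in0 = 0 fixed, none of the 32 settings of in1, in2, in3, in4, in5 give s7 = 0.
For example, with in1=1, in2=0, in3=1, in4=1, in5=0:
s0 = OR(in0, in5) = OR(0, 0) = 0
s1 = AND(s0, in1) = AND(0, 1) = 0
s2 = OR(s1, s0) = OR(0, 0) = 0
s3 = OR(in4, s2) = OR(1, 0) = 1
s4 = OR(in3, s3) = OR(1, 1) = 1
s5 = AND(in2, s4) = AND(0, 1) = 0
s6 = NAND(s2, s5) = NAND(0, 0) = 1
s7 = NAND(in0, s6) = NAND(0, 1) = 1
giving s7 = 1 ≠ 0.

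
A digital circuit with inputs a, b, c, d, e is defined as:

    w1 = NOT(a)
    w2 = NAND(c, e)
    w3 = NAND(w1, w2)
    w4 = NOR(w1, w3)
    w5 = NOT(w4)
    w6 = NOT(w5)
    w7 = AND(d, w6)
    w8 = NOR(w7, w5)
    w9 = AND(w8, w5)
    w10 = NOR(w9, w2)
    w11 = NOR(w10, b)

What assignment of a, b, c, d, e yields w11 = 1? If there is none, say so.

a=1, b=0, c=1, d=1, e=0

w11 = NOR(w10, b) must be 1, so both w10 = 0 and b = 0.
w10 = NOR(w9, w2) must be 0, so at least one of w9, w2 is 1.
Check with a=1, b=0, c=1, d=1, e=0:
w1 = NOT(a) = NOT 1 = 0
w2 = NAND(c, e) = NAND(1, 0) = 1
w3 = NAND(w1, w2) = NAND(0, 1) = 1
w4 = NOR(w1, w3) = NOR(0, 1) = 0
w5 = NOT(w4) = NOT 0 = 1
w6 = NOT(w5) = NOT 1 = 0
w7 = AND(d, w6) = AND(1, 0) = 0
w8 = NOR(w7, w5) = NOR(0, 1) = 0
w9 = AND(w8, w5) = AND(0, 1) = 0
w10 = NOR(w9, w2) = NOR(0, 1) = 0
w11 = NOR(w10, b) = NOR(0, 0) = 1
So w11 = 1 as required.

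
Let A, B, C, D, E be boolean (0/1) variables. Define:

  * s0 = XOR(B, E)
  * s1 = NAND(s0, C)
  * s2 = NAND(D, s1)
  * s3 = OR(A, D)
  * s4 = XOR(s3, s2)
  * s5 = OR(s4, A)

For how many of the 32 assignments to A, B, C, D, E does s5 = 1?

s5 = OR(s4, A) must be 1, so at least one of s4, A is 1.
Enumerating the 32 input combinations, 30 give s5 = 1 and 2 give s5 = 0.

30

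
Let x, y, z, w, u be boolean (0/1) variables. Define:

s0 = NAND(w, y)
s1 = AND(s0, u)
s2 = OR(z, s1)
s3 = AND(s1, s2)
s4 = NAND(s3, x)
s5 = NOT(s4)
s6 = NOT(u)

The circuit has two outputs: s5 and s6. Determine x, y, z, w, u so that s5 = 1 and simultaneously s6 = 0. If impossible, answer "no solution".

Check with x=1, y=0, z=0, w=1, u=1:
s0 = NAND(w, y) = NAND(1, 0) = 1
s1 = AND(s0, u) = AND(1, 1) = 1
s2 = OR(z, s1) = OR(0, 1) = 1
s3 = AND(s1, s2) = AND(1, 1) = 1
s4 = NAND(s3, x) = NAND(1, 1) = 0
s5 = NOT(s4) = NOT 0 = 1
s6 = NOT(u) = NOT 1 = 0
So s5 = 1 and s6 = 0.

x=1, y=0, z=0, w=1, u=1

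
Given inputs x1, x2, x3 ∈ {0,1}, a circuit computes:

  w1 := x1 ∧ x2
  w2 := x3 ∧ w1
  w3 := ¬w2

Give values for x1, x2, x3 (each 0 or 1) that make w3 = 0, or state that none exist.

w3 = ¬w2 must be 0, so w2 = 1.
w2 = x3 ∧ w1 must be 1, so both x3 = 1 and w1 = 1.
w1 = x1 ∧ x2 must be 1, so both x1 = 1 and x2 = 1.
Check with x1=1 x2=1 x3=1:
w1 = x1 ∧ x2 = 1 ∧ 1 = 1
w2 = x3 ∧ w1 = 1 ∧ 1 = 1
w3 = ¬w2 = ¬1 = 0
So w3 = 0 as required.

x1=1 x2=1 x3=1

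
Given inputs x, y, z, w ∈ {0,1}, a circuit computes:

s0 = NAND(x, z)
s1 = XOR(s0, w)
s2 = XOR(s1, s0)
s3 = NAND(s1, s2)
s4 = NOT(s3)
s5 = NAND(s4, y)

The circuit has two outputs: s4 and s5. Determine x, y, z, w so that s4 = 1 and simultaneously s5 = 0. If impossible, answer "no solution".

Check with x=1 y=1 z=1 w=1:
s0 = NAND(x, z) = NAND(1, 1) = 0
s1 = XOR(s0, w) = XOR(0, 1) = 1
s2 = XOR(s1, s0) = XOR(1, 0) = 1
s3 = NAND(s1, s2) = NAND(1, 1) = 0
s4 = NOT(s3) = NOT 0 = 1
s5 = NAND(s4, y) = NAND(1, 1) = 0
So s4 = 1 and s5 = 0.

x=1 y=1 z=1 w=1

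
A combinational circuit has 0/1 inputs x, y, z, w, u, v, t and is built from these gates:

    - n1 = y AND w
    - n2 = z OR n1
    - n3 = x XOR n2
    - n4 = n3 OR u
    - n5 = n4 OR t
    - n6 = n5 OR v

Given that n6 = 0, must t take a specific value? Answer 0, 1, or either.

n6 = n5 OR v must be 0, so both n5 = 0 and v = 0.
n5 = n4 OR t must be 0, so both n4 = 0 and t = 0.
n4 = n3 OR u must be 0, so both n3 = 0 and u = 0.
Every assignment with n6 = 0 has t = 0; there are 8 such assignment(s).

0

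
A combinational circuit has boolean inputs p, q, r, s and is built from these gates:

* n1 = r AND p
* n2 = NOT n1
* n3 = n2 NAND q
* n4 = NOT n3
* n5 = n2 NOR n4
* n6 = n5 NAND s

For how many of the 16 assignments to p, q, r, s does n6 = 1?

n6 = n5 NAND s must be 1, so at least one of n5, s is 0.
Enumerating the 16 input combinations, 14 give n6 = 1 and 2 give n6 = 0.

14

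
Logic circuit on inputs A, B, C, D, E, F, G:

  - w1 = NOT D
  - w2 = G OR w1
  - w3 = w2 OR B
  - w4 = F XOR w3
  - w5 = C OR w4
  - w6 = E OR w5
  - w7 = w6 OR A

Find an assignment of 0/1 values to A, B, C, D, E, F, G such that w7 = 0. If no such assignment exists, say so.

A=0, B=1, C=0, D=0, E=0, F=1, G=0

w7 = w6 OR A must be 0, so both w6 = 0 and A = 0.
w6 = E OR w5 must be 0, so both E = 0 and w5 = 0.
w5 = C OR w4 must be 0, so both C = 0 and w4 = 0.
Check with A=0, B=1, C=0, D=0, E=0, F=1, G=0:
w1 = NOT D = NOT 0 = 1
w2 = G OR w1 = 0 OR 1 = 1
w3 = w2 OR B = 1 OR 1 = 1
w4 = F XOR w3 = 1 XOR 1 = 0
w5 = C OR w4 = 0 OR 0 = 0
w6 = E OR w5 = 0 OR 0 = 0
w7 = w6 OR A = 0 OR 0 = 0
So w7 = 0 as required.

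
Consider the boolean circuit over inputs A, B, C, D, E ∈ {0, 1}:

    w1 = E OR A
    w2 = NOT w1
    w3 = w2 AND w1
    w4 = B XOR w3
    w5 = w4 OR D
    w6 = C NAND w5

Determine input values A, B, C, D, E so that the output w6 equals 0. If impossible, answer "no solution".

w6 = C NAND w5 must be 0, so both C = 1 and w5 = 1.
Check with A=1, B=1, C=1, D=0, E=1:
w1 = E OR A = 1 OR 1 = 1
w2 = NOT w1 = NOT 1 = 0
w3 = w2 AND w1 = 0 AND 1 = 0
w4 = B XOR w3 = 1 XOR 0 = 1
w5 = w4 OR D = 1 OR 0 = 1
w6 = C NAND w5 = 1 NAND 1 = 0
So w6 = 0 as required.

A=1, B=1, C=1, D=0, E=1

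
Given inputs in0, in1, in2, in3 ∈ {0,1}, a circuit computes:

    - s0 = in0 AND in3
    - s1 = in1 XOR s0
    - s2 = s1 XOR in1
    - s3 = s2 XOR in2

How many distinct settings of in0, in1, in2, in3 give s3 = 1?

8

s3 = s2 XOR in2 must be 1, so s2 and in2 differ.
Enumerating the 16 input combinations, 8 give s3 = 1 and 8 give s3 = 0.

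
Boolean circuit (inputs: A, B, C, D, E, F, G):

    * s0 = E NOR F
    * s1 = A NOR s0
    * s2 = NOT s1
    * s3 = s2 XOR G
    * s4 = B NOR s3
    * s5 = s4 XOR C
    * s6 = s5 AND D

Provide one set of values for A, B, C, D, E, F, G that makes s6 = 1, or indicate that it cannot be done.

Check with A=1, B=0, C=1, D=1, E=0, F=1, G=0:
s0 = E NOR F = 0 NOR 1 = 0
s1 = A NOR s0 = 1 NOR 0 = 0
s2 = NOT s1 = NOT 0 = 1
s3 = s2 XOR G = 1 XOR 0 = 1
s4 = B NOR s3 = 0 NOR 1 = 0
s5 = s4 XOR C = 0 XOR 1 = 1
s6 = s5 AND D = 1 AND 1 = 1
So s6 = 1 as required.

A=1, B=0, C=1, D=1, E=0, F=1, G=0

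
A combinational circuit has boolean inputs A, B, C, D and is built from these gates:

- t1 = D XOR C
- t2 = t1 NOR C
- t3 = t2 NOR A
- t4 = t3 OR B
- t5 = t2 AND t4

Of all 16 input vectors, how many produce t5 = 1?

t5 = t2 AND t4 must be 1, so both t2 = 1 and t4 = 1.
t2 = t1 NOR C must be 1, so both t1 = 0 and C = 0.
t4 = t3 OR B must be 1, so at least one of t3, B is 1.
Enumerating the 16 input combinations, 2 give t5 = 1 and 14 give t5 = 0.

2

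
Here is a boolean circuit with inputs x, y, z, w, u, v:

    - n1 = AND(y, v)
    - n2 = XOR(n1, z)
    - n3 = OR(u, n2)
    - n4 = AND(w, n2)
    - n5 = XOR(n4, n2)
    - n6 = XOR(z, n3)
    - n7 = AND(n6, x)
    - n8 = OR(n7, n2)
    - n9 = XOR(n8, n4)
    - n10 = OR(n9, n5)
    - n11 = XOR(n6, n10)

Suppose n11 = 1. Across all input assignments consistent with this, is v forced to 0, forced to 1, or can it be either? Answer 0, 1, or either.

Both values of v occur among assignments with n11 = 1:
  v=0: x=0, y=0, z=0, w=0, u=1, v=0
  v=1: x=0, y=0, z=0, w=0, u=1, v=1

either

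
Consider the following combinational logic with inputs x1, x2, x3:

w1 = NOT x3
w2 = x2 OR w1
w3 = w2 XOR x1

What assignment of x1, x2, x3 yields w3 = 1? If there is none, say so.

w3 = w2 XOR x1 must be 1, so w2 and x1 differ.
Check with x1=1, x2=0, x3=1:
w1 = NOT x3 = NOT 1 = 0
w2 = x2 OR w1 = 0 OR 0 = 0
w3 = w2 XOR x1 = 0 XOR 1 = 1
So w3 = 1 as required.

x1=1, x2=0, x3=1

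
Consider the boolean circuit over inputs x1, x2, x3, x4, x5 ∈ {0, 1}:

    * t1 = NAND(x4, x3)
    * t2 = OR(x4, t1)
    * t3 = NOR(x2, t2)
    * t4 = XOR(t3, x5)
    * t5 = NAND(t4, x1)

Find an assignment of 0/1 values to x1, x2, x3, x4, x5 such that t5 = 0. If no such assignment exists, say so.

t5 = NAND(t4, x1) must be 0, so both t4 = 1 and x1 = 1.
t4 = XOR(t3, x5) must be 1, so t3 and x5 differ.
Check with x1=1, x2=0, x3=0, x4=0, x5=1:
t1 = NAND(x4, x3) = NAND(0, 0) = 1
t2 = OR(x4, t1) = OR(0, 1) = 1
t3 = NOR(x2, t2) = NOR(0, 1) = 0
t4 = XOR(t3, x5) = XOR(0, 1) = 1
t5 = NAND(t4, x1) = NAND(1, 1) = 0
So t5 = 0 as required.

x1=1, x2=0, x3=0, x4=0, x5=1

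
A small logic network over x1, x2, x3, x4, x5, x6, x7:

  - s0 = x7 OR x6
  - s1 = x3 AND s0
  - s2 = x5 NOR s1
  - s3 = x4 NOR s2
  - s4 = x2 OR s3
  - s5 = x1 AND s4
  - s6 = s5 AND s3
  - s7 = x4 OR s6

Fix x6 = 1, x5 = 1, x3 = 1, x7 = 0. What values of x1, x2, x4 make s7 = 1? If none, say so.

s7 = x4 OR s6 must be 1, so at least one of x4, s6 is 1.
Check with x6 = 1, x5 = 1, x3 = 1, x7 = 0 and x1=1, x2=1, x4=1:
s0 = x7 OR x6 = 0 OR 1 = 1
s1 = x3 AND s0 = 1 AND 1 = 1
s2 = x5 NOR s1 = 1 NOR 1 = 0
s3 = x4 NOR s2 = 1 NOR 0 = 0
s4 = x2 OR s3 = 1 OR 0 = 1
s5 = x1 AND s4 = 1 AND 1 = 1
s6 = s5 AND s3 = 1 AND 0 = 0
s7 = x4 OR s6 = 1 OR 0 = 1
So s7 = 1.

x1=1, x2=1, x4=1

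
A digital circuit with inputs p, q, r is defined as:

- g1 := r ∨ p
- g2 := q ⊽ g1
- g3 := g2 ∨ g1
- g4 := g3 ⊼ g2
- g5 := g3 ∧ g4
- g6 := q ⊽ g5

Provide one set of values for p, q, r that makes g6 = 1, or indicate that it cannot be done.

p=0, q=0, r=0

g6 = q ⊽ g5 must be 1, so both q = 0 and g5 = 0.
Check with p=0, q=0, r=0:
g1 = r ∨ p = 0 ∨ 0 = 0
g2 = q ⊽ g1 = 0 ⊽ 0 = 1
g3 = g2 ∨ g1 = 1 ∨ 0 = 1
g4 = g3 ⊼ g2 = 1 ⊼ 1 = 0
g5 = g3 ∧ g4 = 1 ∧ 0 = 0
g6 = q ⊽ g5 = 0 ⊽ 0 = 1
So g6 = 1 as required.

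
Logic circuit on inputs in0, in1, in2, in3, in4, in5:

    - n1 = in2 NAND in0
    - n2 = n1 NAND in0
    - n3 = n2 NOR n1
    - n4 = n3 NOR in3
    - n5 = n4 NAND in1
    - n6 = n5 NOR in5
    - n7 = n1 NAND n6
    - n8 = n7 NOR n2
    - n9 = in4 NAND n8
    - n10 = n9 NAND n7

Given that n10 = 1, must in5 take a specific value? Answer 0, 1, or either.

n10 = n9 NAND n7 must be 1, so at least one of n9, n7 is 0.
Every assignment with n10 = 1 has in5 = 0; there are 6 such assignment(s).

0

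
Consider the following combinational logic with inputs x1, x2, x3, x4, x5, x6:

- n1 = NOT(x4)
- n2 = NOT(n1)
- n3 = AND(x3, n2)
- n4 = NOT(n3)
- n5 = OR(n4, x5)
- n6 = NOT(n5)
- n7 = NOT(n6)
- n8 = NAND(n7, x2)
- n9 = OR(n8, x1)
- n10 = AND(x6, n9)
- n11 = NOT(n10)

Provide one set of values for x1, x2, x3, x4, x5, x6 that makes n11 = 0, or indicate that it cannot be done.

x1=1, x2=1, x3=0, x4=1, x5=1, x6=1

n11 = NOT(n10) must be 0, so n10 = 1.
Check with x1=1, x2=1, x3=0, x4=1, x5=1, x6=1:
n1 = NOT(x4) = NOT 1 = 0
n2 = NOT(n1) = NOT 0 = 1
n3 = AND(x3, n2) = AND(0, 1) = 0
n4 = NOT(n3) = NOT 0 = 1
n5 = OR(n4, x5) = OR(1, 1) = 1
n6 = NOT(n5) = NOT 1 = 0
n7 = NOT(n6) = NOT 0 = 1
n8 = NAND(n7, x2) = NAND(1, 1) = 0
n9 = OR(n8, x1) = OR(0, 1) = 1
n10 = AND(x6, n9) = AND(1, 1) = 1
n11 = NOT(n10) = NOT 1 = 0
So n11 = 0 as required.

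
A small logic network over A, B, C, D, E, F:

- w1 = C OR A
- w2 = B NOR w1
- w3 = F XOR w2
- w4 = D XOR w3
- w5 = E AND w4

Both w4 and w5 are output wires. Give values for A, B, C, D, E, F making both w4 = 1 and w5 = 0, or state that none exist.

A=1, B=0, C=0, D=0, E=0, F=1

Check with A=1, B=0, C=0, D=0, E=0, F=1:
w1 = C OR A = 0 OR 1 = 1
w2 = B NOR w1 = 0 NOR 1 = 0
w3 = F XOR w2 = 1 XOR 0 = 1
w4 = D XOR w3 = 0 XOR 1 = 1
w5 = E AND w4 = 0 AND 1 = 0
So w4 = 1 and w5 = 0.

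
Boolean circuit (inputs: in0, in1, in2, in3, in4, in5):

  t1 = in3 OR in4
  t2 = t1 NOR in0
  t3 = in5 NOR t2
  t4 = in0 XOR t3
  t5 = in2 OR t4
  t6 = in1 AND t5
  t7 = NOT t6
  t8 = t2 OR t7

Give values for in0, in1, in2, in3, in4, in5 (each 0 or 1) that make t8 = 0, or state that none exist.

t8 = t2 OR t7 must be 0, so both t2 = 0 and t7 = 0.
Check with in0=1, in1=1, in2=1, in3=0, in4=1, in5=1:
t1 = in3 OR in4 = 0 OR 1 = 1
t2 = t1 NOR in0 = 1 NOR 1 = 0
t3 = in5 NOR t2 = 1 NOR 0 = 0
t4 = in0 XOR t3 = 1 XOR 0 = 1
t5 = in2 OR t4 = 1 OR 1 = 1
t6 = in1 AND t5 = 1 AND 1 = 1
t7 = NOT t6 = NOT 1 = 0
t8 = t2 OR t7 = 0 OR 0 = 0
So t8 = 0 as required.

in0=1, in1=1, in2=1, in3=0, in4=1, in5=1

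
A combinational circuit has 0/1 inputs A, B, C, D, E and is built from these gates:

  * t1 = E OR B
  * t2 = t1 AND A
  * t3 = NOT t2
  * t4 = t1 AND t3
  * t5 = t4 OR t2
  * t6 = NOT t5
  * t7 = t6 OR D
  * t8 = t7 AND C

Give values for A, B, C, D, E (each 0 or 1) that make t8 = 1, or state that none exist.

t8 = t7 AND C must be 1, so both t7 = 1 and C = 1.
t7 = t6 OR D must be 1, so at least one of t6, D is 1.
Check with A=0, B=0, C=1, D=1, E=0:
t1 = E OR B = 0 OR 0 = 0
t2 = t1 AND A = 0 AND 0 = 0
t3 = NOT t2 = NOT 0 = 1
t4 = t1 AND t3 = 0 AND 1 = 0
t5 = t4 OR t2 = 0 OR 0 = 0
t6 = NOT t5 = NOT 0 = 1
t7 = t6 OR D = 1 OR 1 = 1
t8 = t7 AND C = 1 AND 1 = 1
So t8 = 1 as required.

A=0, B=0, C=1, D=1, E=0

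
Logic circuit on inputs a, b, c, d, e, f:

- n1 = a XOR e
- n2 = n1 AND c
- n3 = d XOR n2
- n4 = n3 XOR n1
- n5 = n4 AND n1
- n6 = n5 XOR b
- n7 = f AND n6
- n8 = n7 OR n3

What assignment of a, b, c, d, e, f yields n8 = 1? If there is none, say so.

a=1, b=1, c=0, d=1, e=0, f=0

Check with a=1, b=1, c=0, d=1, e=0, f=0:
n1 = a XOR e = 1 XOR 0 = 1
n2 = n1 AND c = 1 AND 0 = 0
n3 = d XOR n2 = 1 XOR 0 = 1
n4 = n3 XOR n1 = 1 XOR 1 = 0
n5 = n4 AND n1 = 0 AND 1 = 0
n6 = n5 XOR b = 0 XOR 1 = 1
n7 = f AND n6 = 0 AND 1 = 0
n8 = n7 OR n3 = 0 OR 1 = 1
So n8 = 1 as required.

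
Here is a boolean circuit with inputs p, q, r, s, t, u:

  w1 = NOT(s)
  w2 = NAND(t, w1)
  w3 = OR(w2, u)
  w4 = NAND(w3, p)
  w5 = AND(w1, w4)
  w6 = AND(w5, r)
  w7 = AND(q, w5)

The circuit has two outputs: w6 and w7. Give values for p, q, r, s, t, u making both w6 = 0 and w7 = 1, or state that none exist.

Check with p=0, q=1, r=0, s=0, t=0, u=1:
w1 = NOT(s) = NOT 0 = 1
w2 = NAND(t, w1) = NAND(0, 1) = 1
w3 = OR(w2, u) = OR(1, 1) = 1
w4 = NAND(w3, p) = NAND(1, 0) = 1
w5 = AND(w1, w4) = AND(1, 1) = 1
w6 = AND(w5, r) = AND(1, 0) = 0
w7 = AND(q, w5) = AND(1, 1) = 1
So w6 = 0 and w7 = 1.

p=0, q=1, r=0, s=0, t=0, u=1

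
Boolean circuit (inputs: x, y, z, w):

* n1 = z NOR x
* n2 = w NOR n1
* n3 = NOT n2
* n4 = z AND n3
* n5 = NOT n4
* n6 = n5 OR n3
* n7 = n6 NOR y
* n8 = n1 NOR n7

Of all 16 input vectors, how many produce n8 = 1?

n8 = n1 NOR n7 must be 1, so both n1 = 0 and n7 = 0.
n1 = z NOR x must be 0, so at least one of z, x is 1.
Enumerating the 16 input combinations, 12 give n8 = 1 and 4 give n8 = 0.

12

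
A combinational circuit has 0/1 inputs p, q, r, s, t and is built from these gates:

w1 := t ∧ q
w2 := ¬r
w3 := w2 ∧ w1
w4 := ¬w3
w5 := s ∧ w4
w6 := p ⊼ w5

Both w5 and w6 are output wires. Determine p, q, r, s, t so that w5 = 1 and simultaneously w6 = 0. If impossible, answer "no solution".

Check with p=1 q=0 r=1 s=1 t=0:
w1 = t ∧ q = 0 ∧ 0 = 0
w2 = ¬r = ¬1 = 0
w3 = w2 ∧ w1 = 0 ∧ 0 = 0
w4 = ¬w3 = ¬0 = 1
w5 = s ∧ w4 = 1 ∧ 1 = 1
w6 = p ⊼ w5 = 1 ⊼ 1 = 0
So w5 = 1 and w6 = 0.

p=1 q=0 r=1 s=1 t=0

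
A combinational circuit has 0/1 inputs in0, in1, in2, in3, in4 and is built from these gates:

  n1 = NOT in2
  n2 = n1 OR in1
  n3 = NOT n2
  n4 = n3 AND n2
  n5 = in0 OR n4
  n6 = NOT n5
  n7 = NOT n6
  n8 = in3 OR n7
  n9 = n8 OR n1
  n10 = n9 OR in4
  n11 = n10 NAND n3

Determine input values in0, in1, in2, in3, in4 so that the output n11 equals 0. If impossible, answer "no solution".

Check with in0=0, in1=0, in2=1, in3=0, in4=1:
n1 = NOT in2 = NOT 1 = 0
n2 = n1 OR in1 = 0 OR 0 = 0
n3 = NOT n2 = NOT 0 = 1
n4 = n3 AND n2 = 1 AND 0 = 0
n5 = in0 OR n4 = 0 OR 0 = 0
n6 = NOT n5 = NOT 0 = 1
n7 = NOT n6 = NOT 1 = 0
n8 = in3 OR n7 = 0 OR 0 = 0
n9 = n8 OR n1 = 0 OR 0 = 0
n10 = n9 OR in4 = 0 OR 1 = 1
n11 = n10 NAND n3 = 1 NAND 1 = 0
So n11 = 0 as required.

in0=0, in1=0, in2=1, in3=0, in4=1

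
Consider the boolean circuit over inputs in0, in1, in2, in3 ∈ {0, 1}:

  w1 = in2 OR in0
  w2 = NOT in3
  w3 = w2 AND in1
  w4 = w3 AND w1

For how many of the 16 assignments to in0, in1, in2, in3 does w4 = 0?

w4 = w3 AND w1 must be 0, so at least one of w3, w1 is 0.
Enumerating the 16 input combinations, 13 give w4 = 0 and 3 give w4 = 1.

13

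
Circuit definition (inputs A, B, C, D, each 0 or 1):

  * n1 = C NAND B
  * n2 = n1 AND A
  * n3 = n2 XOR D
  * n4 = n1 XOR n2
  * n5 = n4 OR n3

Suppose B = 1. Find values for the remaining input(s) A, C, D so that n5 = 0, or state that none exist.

Check with B = 1 and A=0, C=1, D=0:
n1 = C NAND B = 1 NAND 1 = 0
n2 = n1 AND A = 0 AND 0 = 0
n3 = n2 XOR D = 0 XOR 0 = 0
n4 = n1 XOR n2 = 0 XOR 0 = 0
n5 = n4 OR n3 = 0 OR 0 = 0
So n5 = 0.

A=0, C=1, D=0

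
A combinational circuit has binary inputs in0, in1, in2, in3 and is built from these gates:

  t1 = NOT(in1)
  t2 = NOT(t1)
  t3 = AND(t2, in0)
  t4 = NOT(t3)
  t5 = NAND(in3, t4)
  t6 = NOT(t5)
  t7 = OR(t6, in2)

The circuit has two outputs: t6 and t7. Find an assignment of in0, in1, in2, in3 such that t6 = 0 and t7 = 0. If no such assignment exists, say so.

Check with in0=1, in1=0, in2=0, in3=0:
t1 = NOT(in1) = NOT 0 = 1
t2 = NOT(t1) = NOT 1 = 0
t3 = AND(t2, in0) = AND(0, 1) = 0
t4 = NOT(t3) = NOT 0 = 1
t5 = NAND(in3, t4) = NAND(0, 1) = 1
t6 = NOT(t5) = NOT 1 = 0
t7 = OR(t6, in2) = OR(0, 0) = 0
So t6 = 0 and t7 = 0.

in0=1, in1=0, in2=0, in3=0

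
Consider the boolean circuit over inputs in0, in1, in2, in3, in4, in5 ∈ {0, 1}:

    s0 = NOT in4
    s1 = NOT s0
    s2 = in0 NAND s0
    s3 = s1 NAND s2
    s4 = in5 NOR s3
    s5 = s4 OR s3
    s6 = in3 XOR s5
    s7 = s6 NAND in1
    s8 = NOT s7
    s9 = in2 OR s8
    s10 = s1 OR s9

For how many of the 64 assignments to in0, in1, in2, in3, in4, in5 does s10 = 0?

12

s10 = s1 OR s9 must be 0, so both s1 = 0 and s9 = 0.
Enumerating the 64 input combinations, 12 give s10 = 0 and 52 give s10 = 1.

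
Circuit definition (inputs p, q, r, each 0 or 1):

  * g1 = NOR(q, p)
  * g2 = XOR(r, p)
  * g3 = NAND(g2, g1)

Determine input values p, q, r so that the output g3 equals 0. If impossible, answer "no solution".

g3 = NAND(g2, g1) must be 0, so both g2 = 1 and g1 = 1.
g2 = XOR(r, p) must be 1, so r and p differ.
g1 = NOR(q, p) must be 1, so both q = 0 and p = 0.
Check with p=0, q=0, r=1:
g1 = NOR(q, p) = NOR(0, 0) = 1
g2 = XOR(r, p) = XOR(1, 0) = 1
g3 = NAND(g2, g1) = NAND(1, 1) = 0
So g3 = 0 as required.

p=0, q=0, r=1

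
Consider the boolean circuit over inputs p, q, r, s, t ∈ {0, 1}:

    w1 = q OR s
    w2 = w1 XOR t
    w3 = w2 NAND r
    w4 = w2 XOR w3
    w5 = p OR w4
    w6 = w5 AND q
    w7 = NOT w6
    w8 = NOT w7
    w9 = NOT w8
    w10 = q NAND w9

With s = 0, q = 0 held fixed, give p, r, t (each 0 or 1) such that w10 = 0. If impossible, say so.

no solution exists

With s = 0, q = 0 fixed, none of the 8 settings of p, r, t give w10 = 0.
For example, with p=1, r=1, t=1:
w1 = q OR s = 0 OR 0 = 0
w2 = w1 XOR t = 0 XOR 1 = 1
w3 = w2 NAND r = 1 NAND 1 = 0
w4 = w2 XOR w3 = 1 XOR 0 = 1
w5 = p OR w4 = 1 OR 1 = 1
w6 = w5 AND q = 1 AND 0 = 0
w7 = NOT w6 = NOT 0 = 1
w8 = NOT w7 = NOT 1 = 0
w9 = NOT w8 = NOT 0 = 1
w10 = q NAND w9 = 0 NAND 1 = 1
giving w10 = 1 ≠ 0.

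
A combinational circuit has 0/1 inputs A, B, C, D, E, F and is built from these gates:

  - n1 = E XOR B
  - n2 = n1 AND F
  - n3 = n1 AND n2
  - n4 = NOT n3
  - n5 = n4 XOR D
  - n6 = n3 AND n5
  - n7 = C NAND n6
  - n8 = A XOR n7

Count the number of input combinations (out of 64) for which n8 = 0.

32

n8 = A XOR n7 must be 0, so A and n7 are equal.
Enumerating the 64 input combinations, 32 give n8 = 0 and 32 give n8 = 1.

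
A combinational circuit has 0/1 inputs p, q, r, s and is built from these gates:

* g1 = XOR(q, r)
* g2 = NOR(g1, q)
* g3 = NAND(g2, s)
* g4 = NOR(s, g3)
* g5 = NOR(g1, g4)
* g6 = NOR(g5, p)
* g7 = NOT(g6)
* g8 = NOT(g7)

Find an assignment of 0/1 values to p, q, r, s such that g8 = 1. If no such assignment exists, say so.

p=0 q=1 r=0 s=1

g8 = NOT(g7) must be 1, so g7 = 0.
g7 = NOT(g6) must be 0, so g6 = 1.
g6 = NOR(g5, p) must be 1, so both g5 = 0 and p = 0.
Check with p=0 q=1 r=0 s=1:
g1 = XOR(q, r) = XOR(1, 0) = 1
g2 = NOR(g1, q) = NOR(1, 1) = 0
g3 = NAND(g2, s) = NAND(0, 1) = 1
g4 = NOR(s, g3) = NOR(1, 1) = 0
g5 = NOR(g1, g4) = NOR(1, 0) = 0
g6 = NOR(g5, p) = NOR(0, 0) = 1
g7 = NOT(g6) = NOT 1 = 0
g8 = NOT(g7) = NOT 0 = 1
So g8 = 1 as required.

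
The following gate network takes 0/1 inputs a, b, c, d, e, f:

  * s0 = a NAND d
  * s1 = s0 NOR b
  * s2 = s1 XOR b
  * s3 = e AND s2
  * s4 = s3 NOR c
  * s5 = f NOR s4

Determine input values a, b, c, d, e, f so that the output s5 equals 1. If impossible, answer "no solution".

a=1, b=1, c=1, d=1, e=1, f=0

s5 = f NOR s4 must be 1, so both f = 0 and s4 = 0.
Check with a=1, b=1, c=1, d=1, e=1, f=0:
s0 = a NAND d = 1 NAND 1 = 0
s1 = s0 NOR b = 0 NOR 1 = 0
s2 = s1 XOR b = 0 XOR 1 = 1
s3 = e AND s2 = 1 AND 1 = 1
s4 = s3 NOR c = 1 NOR 1 = 0
s5 = f NOR s4 = 0 NOR 0 = 1
So s5 = 1 as required.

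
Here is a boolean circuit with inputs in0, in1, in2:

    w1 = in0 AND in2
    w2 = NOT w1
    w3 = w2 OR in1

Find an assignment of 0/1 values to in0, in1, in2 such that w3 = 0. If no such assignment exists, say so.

in0=1 in1=0 in2=1

Check with in0=1 in1=0 in2=1:
w1 = in0 AND in2 = 1 AND 1 = 1
w2 = NOT w1 = NOT 1 = 0
w3 = w2 OR in1 = 0 OR 0 = 0
So w3 = 0 as required.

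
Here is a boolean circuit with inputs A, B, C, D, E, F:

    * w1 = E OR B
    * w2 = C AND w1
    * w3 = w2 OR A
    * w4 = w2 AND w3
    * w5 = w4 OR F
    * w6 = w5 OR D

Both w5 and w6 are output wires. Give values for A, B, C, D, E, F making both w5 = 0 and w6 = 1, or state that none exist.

A=1, B=0, C=0, D=1, E=1, F=0

Check with A=1, B=0, C=0, D=1, E=1, F=0:
w1 = E OR B = 1 OR 0 = 1
w2 = C AND w1 = 0 AND 1 = 0
w3 = w2 OR A = 0 OR 1 = 1
w4 = w2 AND w3 = 0 AND 1 = 0
w5 = w4 OR F = 0 OR 0 = 0
w6 = w5 OR D = 0 OR 1 = 1
So w5 = 0 and w6 = 1.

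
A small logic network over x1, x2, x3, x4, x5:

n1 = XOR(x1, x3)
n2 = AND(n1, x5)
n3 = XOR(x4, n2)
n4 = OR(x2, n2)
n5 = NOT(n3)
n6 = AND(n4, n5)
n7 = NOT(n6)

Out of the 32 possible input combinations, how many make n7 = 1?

22

n7 = NOT(n6) must be 1, so n6 = 0.
n6 = AND(n4, n5) must be 0, so at least one of n4, n5 is 0.
Enumerating the 32 input combinations, 22 give n7 = 1 and 10 give n7 = 0.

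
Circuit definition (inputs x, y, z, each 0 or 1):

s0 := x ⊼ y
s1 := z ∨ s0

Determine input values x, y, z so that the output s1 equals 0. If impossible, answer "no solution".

Check with x=1, y=1, z=0:
s0 = x ⊼ y = 1 ⊼ 1 = 0
s1 = z ∨ s0 = 0 ∨ 0 = 0
So s1 = 0 as required.

x=1, y=1, z=0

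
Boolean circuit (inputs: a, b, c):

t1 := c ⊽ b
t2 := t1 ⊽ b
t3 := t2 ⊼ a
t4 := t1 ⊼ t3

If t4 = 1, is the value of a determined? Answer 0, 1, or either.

Both values of a occur among assignments with t4 = 1:
  a=0: a=0, b=0, c=1
  a=1: a=1, b=0, c=1

either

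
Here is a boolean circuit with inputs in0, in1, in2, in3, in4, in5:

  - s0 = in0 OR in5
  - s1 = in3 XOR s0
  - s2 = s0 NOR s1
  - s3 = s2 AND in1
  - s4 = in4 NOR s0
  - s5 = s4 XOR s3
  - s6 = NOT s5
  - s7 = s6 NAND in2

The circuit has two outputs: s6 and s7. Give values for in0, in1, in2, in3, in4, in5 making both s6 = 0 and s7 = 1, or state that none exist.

Check with in0=0 in1=0 in2=0 in3=1 in4=0 in5=0:
s0 = in0 OR in5 = 0 OR 0 = 0
s1 = in3 XOR s0 = 1 XOR 0 = 1
s2 = s0 NOR s1 = 0 NOR 1 = 0
s3 = s2 AND in1 = 0 AND 0 = 0
s4 = in4 NOR s0 = 0 NOR 0 = 1
s5 = s4 XOR s3 = 1 XOR 0 = 1
s6 = NOT s5 = NOT 1 = 0
s7 = s6 NAND in2 = 0 NAND 0 = 1
So s6 = 0 and s7 = 1.

in0=0 in1=0 in2=0 in3=1 in4=0 in5=0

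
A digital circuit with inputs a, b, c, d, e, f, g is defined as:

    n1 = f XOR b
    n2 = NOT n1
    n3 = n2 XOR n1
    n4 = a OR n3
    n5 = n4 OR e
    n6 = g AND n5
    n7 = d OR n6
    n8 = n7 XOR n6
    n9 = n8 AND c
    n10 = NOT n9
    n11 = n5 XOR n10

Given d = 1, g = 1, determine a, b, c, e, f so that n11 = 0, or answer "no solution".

a=0, b=1, c=1, e=1, f=0

Check with d = 1, g = 1 and a=0, b=1, c=1, e=1, f=0:
n1 = f XOR b = 0 XOR 1 = 1
n2 = NOT n1 = NOT 1 = 0
n3 = n2 XOR n1 = 0 XOR 1 = 1
n4 = a OR n3 = 0 OR 1 = 1
n5 = n4 OR e = 1 OR 1 = 1
n6 = g AND n5 = 1 AND 1 = 1
n7 = d OR n6 = 1 OR 1 = 1
n8 = n7 XOR n6 = 1 XOR 1 = 0
n9 = n8 AND c = 0 AND 1 = 0
n10 = NOT n9 = NOT 0 = 1
n11 = n5 XOR n10 = 1 XOR 1 = 0
So n11 = 0.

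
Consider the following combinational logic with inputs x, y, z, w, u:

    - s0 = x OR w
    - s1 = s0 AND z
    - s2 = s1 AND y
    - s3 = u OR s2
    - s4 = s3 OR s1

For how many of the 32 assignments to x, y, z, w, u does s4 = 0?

10

s4 = s3 OR s1 must be 0, so both s3 = 0 and s1 = 0.
s3 = u OR s2 must be 0, so both u = 0 and s2 = 0.
s1 = s0 AND z must be 0, so at least one of s0, z is 0.
Enumerating the 32 input combinations, 10 give s4 = 0 and 22 give s4 = 1.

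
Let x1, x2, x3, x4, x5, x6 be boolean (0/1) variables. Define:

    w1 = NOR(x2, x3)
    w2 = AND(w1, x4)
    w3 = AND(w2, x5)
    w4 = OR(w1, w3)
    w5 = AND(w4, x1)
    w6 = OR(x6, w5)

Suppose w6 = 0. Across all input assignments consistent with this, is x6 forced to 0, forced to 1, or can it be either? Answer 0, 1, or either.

w6 = OR(x6, w5) must be 0, so both x6 = 0 and w5 = 0.
Every assignment with w6 = 0 has x6 = 0; there are 28 such assignment(s).

0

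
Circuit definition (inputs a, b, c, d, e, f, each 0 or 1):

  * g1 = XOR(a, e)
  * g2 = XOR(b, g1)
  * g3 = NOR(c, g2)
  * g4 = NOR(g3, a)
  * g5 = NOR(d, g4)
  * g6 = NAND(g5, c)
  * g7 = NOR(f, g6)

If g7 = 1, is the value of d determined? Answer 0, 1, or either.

g7 = NOR(f, g6) must be 1, so both f = 0 and g6 = 0.
g6 = NAND(g5, c) must be 0, so both g5 = 1 and c = 1.
Every assignment with g7 = 1 has d = 0; there are 4 such assignment(s).
  a=1, b=0, c=1, d=0, e=0, f=0
  a=1, b=0, c=1, d=0, e=1, f=0
  a=1, b=1, c=1, d=0, e=0, f=0
  a=1, b=1, c=1, d=0, e=1, f=0

0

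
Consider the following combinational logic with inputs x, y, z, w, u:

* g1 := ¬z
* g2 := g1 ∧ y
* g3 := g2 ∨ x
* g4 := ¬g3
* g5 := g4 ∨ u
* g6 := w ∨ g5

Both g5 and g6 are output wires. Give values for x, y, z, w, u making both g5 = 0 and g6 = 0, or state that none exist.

Check with x=0, y=1, z=0, w=0, u=0:
g1 = ¬z = ¬0 = 1
g2 = g1 ∧ y = 1 ∧ 1 = 1
g3 = g2 ∨ x = 1 ∨ 0 = 1
g4 = ¬g3 = ¬1 = 0
g5 = g4 ∨ u = 0 ∨ 0 = 0
g6 = w ∨ g5 = 0 ∨ 0 = 0
So g5 = 0 and g6 = 0.

x=0, y=1, z=0, w=0, u=0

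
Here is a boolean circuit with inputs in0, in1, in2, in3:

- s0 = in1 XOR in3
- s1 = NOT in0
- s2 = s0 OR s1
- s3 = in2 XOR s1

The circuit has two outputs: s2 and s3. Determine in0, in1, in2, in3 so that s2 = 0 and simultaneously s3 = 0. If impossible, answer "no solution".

in0=1 in1=1 in2=0 in3=1

Check with in0=1 in1=1 in2=0 in3=1:
s0 = in1 XOR in3 = 1 XOR 1 = 0
s1 = NOT in0 = NOT 1 = 0
s2 = s0 OR s1 = 0 OR 0 = 0
s3 = in2 XOR s1 = 0 XOR 0 = 0
So s2 = 0 and s3 = 0.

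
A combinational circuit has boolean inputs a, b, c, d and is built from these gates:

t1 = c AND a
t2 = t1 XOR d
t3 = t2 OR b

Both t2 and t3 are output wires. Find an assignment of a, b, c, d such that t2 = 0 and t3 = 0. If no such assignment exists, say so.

Check with a=1, b=0, c=0, d=0:
t1 = c AND a = 0 AND 1 = 0
t2 = t1 XOR d = 0 XOR 0 = 0
t3 = t2 OR b = 0 OR 0 = 0
So t2 = 0 and t3 = 0.

a=1, b=0, c=0, d=0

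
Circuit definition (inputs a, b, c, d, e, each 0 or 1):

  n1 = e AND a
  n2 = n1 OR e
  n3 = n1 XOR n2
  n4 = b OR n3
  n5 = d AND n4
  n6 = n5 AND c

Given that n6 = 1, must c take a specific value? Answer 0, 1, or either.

n6 = n5 AND c must be 1, so both n5 = 1 and c = 1.
n5 = d AND n4 must be 1, so both d = 1 and n4 = 1.
n4 = b OR n3 must be 1, so at least one of b, n3 is 1.
Every assignment with n6 = 1 has c = 1; there are 5 such assignment(s).

1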